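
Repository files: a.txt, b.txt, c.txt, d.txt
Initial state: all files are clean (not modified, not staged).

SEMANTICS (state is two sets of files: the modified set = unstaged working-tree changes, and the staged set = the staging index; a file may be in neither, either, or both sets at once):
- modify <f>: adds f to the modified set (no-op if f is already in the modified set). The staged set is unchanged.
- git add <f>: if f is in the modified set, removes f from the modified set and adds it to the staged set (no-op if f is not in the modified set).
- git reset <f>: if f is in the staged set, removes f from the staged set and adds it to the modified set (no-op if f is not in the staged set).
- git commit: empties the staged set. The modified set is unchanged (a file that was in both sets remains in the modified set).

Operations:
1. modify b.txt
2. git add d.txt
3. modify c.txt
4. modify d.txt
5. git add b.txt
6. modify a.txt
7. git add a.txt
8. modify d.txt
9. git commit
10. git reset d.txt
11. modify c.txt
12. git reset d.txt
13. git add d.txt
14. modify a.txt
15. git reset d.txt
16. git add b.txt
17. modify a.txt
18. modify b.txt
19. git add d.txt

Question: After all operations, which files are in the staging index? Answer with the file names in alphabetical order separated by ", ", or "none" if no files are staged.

Answer: d.txt

Derivation:
After op 1 (modify b.txt): modified={b.txt} staged={none}
After op 2 (git add d.txt): modified={b.txt} staged={none}
After op 3 (modify c.txt): modified={b.txt, c.txt} staged={none}
After op 4 (modify d.txt): modified={b.txt, c.txt, d.txt} staged={none}
After op 5 (git add b.txt): modified={c.txt, d.txt} staged={b.txt}
After op 6 (modify a.txt): modified={a.txt, c.txt, d.txt} staged={b.txt}
After op 7 (git add a.txt): modified={c.txt, d.txt} staged={a.txt, b.txt}
After op 8 (modify d.txt): modified={c.txt, d.txt} staged={a.txt, b.txt}
After op 9 (git commit): modified={c.txt, d.txt} staged={none}
After op 10 (git reset d.txt): modified={c.txt, d.txt} staged={none}
After op 11 (modify c.txt): modified={c.txt, d.txt} staged={none}
After op 12 (git reset d.txt): modified={c.txt, d.txt} staged={none}
After op 13 (git add d.txt): modified={c.txt} staged={d.txt}
After op 14 (modify a.txt): modified={a.txt, c.txt} staged={d.txt}
After op 15 (git reset d.txt): modified={a.txt, c.txt, d.txt} staged={none}
After op 16 (git add b.txt): modified={a.txt, c.txt, d.txt} staged={none}
After op 17 (modify a.txt): modified={a.txt, c.txt, d.txt} staged={none}
After op 18 (modify b.txt): modified={a.txt, b.txt, c.txt, d.txt} staged={none}
After op 19 (git add d.txt): modified={a.txt, b.txt, c.txt} staged={d.txt}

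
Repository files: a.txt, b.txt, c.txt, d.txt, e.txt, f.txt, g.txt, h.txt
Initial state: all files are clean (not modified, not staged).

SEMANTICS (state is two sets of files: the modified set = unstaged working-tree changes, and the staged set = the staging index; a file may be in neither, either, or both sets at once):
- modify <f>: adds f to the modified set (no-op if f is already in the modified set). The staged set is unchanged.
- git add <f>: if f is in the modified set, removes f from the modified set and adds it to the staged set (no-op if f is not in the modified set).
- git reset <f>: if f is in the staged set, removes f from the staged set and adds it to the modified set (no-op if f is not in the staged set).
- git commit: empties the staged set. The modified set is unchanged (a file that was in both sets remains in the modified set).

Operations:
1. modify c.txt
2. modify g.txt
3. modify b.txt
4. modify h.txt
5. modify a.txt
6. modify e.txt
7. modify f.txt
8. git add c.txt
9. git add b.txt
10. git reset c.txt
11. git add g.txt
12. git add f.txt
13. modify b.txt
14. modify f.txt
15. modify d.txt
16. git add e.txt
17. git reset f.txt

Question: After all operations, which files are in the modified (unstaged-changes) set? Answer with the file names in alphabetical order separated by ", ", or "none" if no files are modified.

After op 1 (modify c.txt): modified={c.txt} staged={none}
After op 2 (modify g.txt): modified={c.txt, g.txt} staged={none}
After op 3 (modify b.txt): modified={b.txt, c.txt, g.txt} staged={none}
After op 4 (modify h.txt): modified={b.txt, c.txt, g.txt, h.txt} staged={none}
After op 5 (modify a.txt): modified={a.txt, b.txt, c.txt, g.txt, h.txt} staged={none}
After op 6 (modify e.txt): modified={a.txt, b.txt, c.txt, e.txt, g.txt, h.txt} staged={none}
After op 7 (modify f.txt): modified={a.txt, b.txt, c.txt, e.txt, f.txt, g.txt, h.txt} staged={none}
After op 8 (git add c.txt): modified={a.txt, b.txt, e.txt, f.txt, g.txt, h.txt} staged={c.txt}
After op 9 (git add b.txt): modified={a.txt, e.txt, f.txt, g.txt, h.txt} staged={b.txt, c.txt}
After op 10 (git reset c.txt): modified={a.txt, c.txt, e.txt, f.txt, g.txt, h.txt} staged={b.txt}
After op 11 (git add g.txt): modified={a.txt, c.txt, e.txt, f.txt, h.txt} staged={b.txt, g.txt}
After op 12 (git add f.txt): modified={a.txt, c.txt, e.txt, h.txt} staged={b.txt, f.txt, g.txt}
After op 13 (modify b.txt): modified={a.txt, b.txt, c.txt, e.txt, h.txt} staged={b.txt, f.txt, g.txt}
After op 14 (modify f.txt): modified={a.txt, b.txt, c.txt, e.txt, f.txt, h.txt} staged={b.txt, f.txt, g.txt}
After op 15 (modify d.txt): modified={a.txt, b.txt, c.txt, d.txt, e.txt, f.txt, h.txt} staged={b.txt, f.txt, g.txt}
After op 16 (git add e.txt): modified={a.txt, b.txt, c.txt, d.txt, f.txt, h.txt} staged={b.txt, e.txt, f.txt, g.txt}
After op 17 (git reset f.txt): modified={a.txt, b.txt, c.txt, d.txt, f.txt, h.txt} staged={b.txt, e.txt, g.txt}

Answer: a.txt, b.txt, c.txt, d.txt, f.txt, h.txt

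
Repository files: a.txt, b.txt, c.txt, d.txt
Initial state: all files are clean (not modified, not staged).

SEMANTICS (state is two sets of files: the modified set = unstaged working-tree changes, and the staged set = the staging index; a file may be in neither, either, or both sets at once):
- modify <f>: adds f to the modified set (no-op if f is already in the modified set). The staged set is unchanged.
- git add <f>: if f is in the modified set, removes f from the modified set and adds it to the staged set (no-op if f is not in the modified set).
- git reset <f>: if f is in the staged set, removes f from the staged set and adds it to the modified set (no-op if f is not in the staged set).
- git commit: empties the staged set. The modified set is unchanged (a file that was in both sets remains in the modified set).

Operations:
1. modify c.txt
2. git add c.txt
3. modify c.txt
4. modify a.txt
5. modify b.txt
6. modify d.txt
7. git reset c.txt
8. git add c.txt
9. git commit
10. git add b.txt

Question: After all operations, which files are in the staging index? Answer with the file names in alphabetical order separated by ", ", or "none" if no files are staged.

Answer: b.txt

Derivation:
After op 1 (modify c.txt): modified={c.txt} staged={none}
After op 2 (git add c.txt): modified={none} staged={c.txt}
After op 3 (modify c.txt): modified={c.txt} staged={c.txt}
After op 4 (modify a.txt): modified={a.txt, c.txt} staged={c.txt}
After op 5 (modify b.txt): modified={a.txt, b.txt, c.txt} staged={c.txt}
After op 6 (modify d.txt): modified={a.txt, b.txt, c.txt, d.txt} staged={c.txt}
After op 7 (git reset c.txt): modified={a.txt, b.txt, c.txt, d.txt} staged={none}
After op 8 (git add c.txt): modified={a.txt, b.txt, d.txt} staged={c.txt}
After op 9 (git commit): modified={a.txt, b.txt, d.txt} staged={none}
After op 10 (git add b.txt): modified={a.txt, d.txt} staged={b.txt}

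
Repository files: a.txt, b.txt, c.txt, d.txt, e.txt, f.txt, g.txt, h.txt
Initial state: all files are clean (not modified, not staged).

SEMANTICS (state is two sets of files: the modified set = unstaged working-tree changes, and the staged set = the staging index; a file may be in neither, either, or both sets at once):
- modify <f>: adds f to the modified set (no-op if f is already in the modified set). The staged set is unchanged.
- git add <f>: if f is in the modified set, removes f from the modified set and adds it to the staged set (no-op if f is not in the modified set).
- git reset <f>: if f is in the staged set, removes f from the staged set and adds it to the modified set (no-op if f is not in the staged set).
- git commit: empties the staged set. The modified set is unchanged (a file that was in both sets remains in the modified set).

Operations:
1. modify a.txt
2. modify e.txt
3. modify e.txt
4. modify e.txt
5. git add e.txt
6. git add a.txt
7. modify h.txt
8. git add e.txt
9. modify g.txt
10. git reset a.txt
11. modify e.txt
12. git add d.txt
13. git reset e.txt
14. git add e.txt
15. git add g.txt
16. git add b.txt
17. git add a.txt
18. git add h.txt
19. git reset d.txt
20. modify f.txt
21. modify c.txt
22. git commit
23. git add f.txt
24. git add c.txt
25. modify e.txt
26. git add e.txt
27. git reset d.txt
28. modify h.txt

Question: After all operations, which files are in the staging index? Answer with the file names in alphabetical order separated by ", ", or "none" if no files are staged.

Answer: c.txt, e.txt, f.txt

Derivation:
After op 1 (modify a.txt): modified={a.txt} staged={none}
After op 2 (modify e.txt): modified={a.txt, e.txt} staged={none}
After op 3 (modify e.txt): modified={a.txt, e.txt} staged={none}
After op 4 (modify e.txt): modified={a.txt, e.txt} staged={none}
After op 5 (git add e.txt): modified={a.txt} staged={e.txt}
After op 6 (git add a.txt): modified={none} staged={a.txt, e.txt}
After op 7 (modify h.txt): modified={h.txt} staged={a.txt, e.txt}
After op 8 (git add e.txt): modified={h.txt} staged={a.txt, e.txt}
After op 9 (modify g.txt): modified={g.txt, h.txt} staged={a.txt, e.txt}
After op 10 (git reset a.txt): modified={a.txt, g.txt, h.txt} staged={e.txt}
After op 11 (modify e.txt): modified={a.txt, e.txt, g.txt, h.txt} staged={e.txt}
After op 12 (git add d.txt): modified={a.txt, e.txt, g.txt, h.txt} staged={e.txt}
After op 13 (git reset e.txt): modified={a.txt, e.txt, g.txt, h.txt} staged={none}
After op 14 (git add e.txt): modified={a.txt, g.txt, h.txt} staged={e.txt}
After op 15 (git add g.txt): modified={a.txt, h.txt} staged={e.txt, g.txt}
After op 16 (git add b.txt): modified={a.txt, h.txt} staged={e.txt, g.txt}
After op 17 (git add a.txt): modified={h.txt} staged={a.txt, e.txt, g.txt}
After op 18 (git add h.txt): modified={none} staged={a.txt, e.txt, g.txt, h.txt}
After op 19 (git reset d.txt): modified={none} staged={a.txt, e.txt, g.txt, h.txt}
After op 20 (modify f.txt): modified={f.txt} staged={a.txt, e.txt, g.txt, h.txt}
After op 21 (modify c.txt): modified={c.txt, f.txt} staged={a.txt, e.txt, g.txt, h.txt}
After op 22 (git commit): modified={c.txt, f.txt} staged={none}
After op 23 (git add f.txt): modified={c.txt} staged={f.txt}
After op 24 (git add c.txt): modified={none} staged={c.txt, f.txt}
After op 25 (modify e.txt): modified={e.txt} staged={c.txt, f.txt}
After op 26 (git add e.txt): modified={none} staged={c.txt, e.txt, f.txt}
After op 27 (git reset d.txt): modified={none} staged={c.txt, e.txt, f.txt}
After op 28 (modify h.txt): modified={h.txt} staged={c.txt, e.txt, f.txt}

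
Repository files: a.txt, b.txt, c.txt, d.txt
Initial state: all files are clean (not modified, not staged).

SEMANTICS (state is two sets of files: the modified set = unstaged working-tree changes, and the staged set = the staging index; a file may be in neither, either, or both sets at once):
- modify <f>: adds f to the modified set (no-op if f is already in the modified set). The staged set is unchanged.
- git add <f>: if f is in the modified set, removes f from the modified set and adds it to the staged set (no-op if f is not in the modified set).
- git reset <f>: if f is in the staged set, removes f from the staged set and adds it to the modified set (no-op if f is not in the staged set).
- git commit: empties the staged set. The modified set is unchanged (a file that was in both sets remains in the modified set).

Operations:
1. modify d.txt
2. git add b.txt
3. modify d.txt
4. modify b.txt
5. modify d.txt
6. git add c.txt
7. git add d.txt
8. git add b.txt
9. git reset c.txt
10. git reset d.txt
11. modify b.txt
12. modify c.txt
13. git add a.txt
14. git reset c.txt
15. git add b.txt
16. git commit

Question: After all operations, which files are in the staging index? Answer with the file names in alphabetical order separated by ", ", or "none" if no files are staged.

Answer: none

Derivation:
After op 1 (modify d.txt): modified={d.txt} staged={none}
After op 2 (git add b.txt): modified={d.txt} staged={none}
After op 3 (modify d.txt): modified={d.txt} staged={none}
After op 4 (modify b.txt): modified={b.txt, d.txt} staged={none}
After op 5 (modify d.txt): modified={b.txt, d.txt} staged={none}
After op 6 (git add c.txt): modified={b.txt, d.txt} staged={none}
After op 7 (git add d.txt): modified={b.txt} staged={d.txt}
After op 8 (git add b.txt): modified={none} staged={b.txt, d.txt}
After op 9 (git reset c.txt): modified={none} staged={b.txt, d.txt}
After op 10 (git reset d.txt): modified={d.txt} staged={b.txt}
After op 11 (modify b.txt): modified={b.txt, d.txt} staged={b.txt}
After op 12 (modify c.txt): modified={b.txt, c.txt, d.txt} staged={b.txt}
After op 13 (git add a.txt): modified={b.txt, c.txt, d.txt} staged={b.txt}
After op 14 (git reset c.txt): modified={b.txt, c.txt, d.txt} staged={b.txt}
After op 15 (git add b.txt): modified={c.txt, d.txt} staged={b.txt}
After op 16 (git commit): modified={c.txt, d.txt} staged={none}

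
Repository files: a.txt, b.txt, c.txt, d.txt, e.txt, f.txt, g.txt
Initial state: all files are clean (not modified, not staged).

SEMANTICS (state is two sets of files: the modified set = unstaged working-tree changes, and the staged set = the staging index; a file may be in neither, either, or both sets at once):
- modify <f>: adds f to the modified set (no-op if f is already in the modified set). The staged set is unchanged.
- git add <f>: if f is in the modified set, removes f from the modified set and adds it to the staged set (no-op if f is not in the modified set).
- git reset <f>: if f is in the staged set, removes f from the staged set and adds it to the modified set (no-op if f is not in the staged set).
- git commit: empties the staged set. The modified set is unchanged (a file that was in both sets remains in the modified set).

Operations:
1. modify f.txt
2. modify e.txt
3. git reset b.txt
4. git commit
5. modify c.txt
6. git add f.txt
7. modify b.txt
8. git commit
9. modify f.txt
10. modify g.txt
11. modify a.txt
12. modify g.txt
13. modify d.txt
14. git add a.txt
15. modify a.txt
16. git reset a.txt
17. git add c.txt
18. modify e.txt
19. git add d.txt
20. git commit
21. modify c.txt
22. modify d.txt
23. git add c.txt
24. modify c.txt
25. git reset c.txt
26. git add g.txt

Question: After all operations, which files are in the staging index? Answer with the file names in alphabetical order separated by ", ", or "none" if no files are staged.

Answer: g.txt

Derivation:
After op 1 (modify f.txt): modified={f.txt} staged={none}
After op 2 (modify e.txt): modified={e.txt, f.txt} staged={none}
After op 3 (git reset b.txt): modified={e.txt, f.txt} staged={none}
After op 4 (git commit): modified={e.txt, f.txt} staged={none}
After op 5 (modify c.txt): modified={c.txt, e.txt, f.txt} staged={none}
After op 6 (git add f.txt): modified={c.txt, e.txt} staged={f.txt}
After op 7 (modify b.txt): modified={b.txt, c.txt, e.txt} staged={f.txt}
After op 8 (git commit): modified={b.txt, c.txt, e.txt} staged={none}
After op 9 (modify f.txt): modified={b.txt, c.txt, e.txt, f.txt} staged={none}
After op 10 (modify g.txt): modified={b.txt, c.txt, e.txt, f.txt, g.txt} staged={none}
After op 11 (modify a.txt): modified={a.txt, b.txt, c.txt, e.txt, f.txt, g.txt} staged={none}
After op 12 (modify g.txt): modified={a.txt, b.txt, c.txt, e.txt, f.txt, g.txt} staged={none}
After op 13 (modify d.txt): modified={a.txt, b.txt, c.txt, d.txt, e.txt, f.txt, g.txt} staged={none}
After op 14 (git add a.txt): modified={b.txt, c.txt, d.txt, e.txt, f.txt, g.txt} staged={a.txt}
After op 15 (modify a.txt): modified={a.txt, b.txt, c.txt, d.txt, e.txt, f.txt, g.txt} staged={a.txt}
After op 16 (git reset a.txt): modified={a.txt, b.txt, c.txt, d.txt, e.txt, f.txt, g.txt} staged={none}
After op 17 (git add c.txt): modified={a.txt, b.txt, d.txt, e.txt, f.txt, g.txt} staged={c.txt}
After op 18 (modify e.txt): modified={a.txt, b.txt, d.txt, e.txt, f.txt, g.txt} staged={c.txt}
After op 19 (git add d.txt): modified={a.txt, b.txt, e.txt, f.txt, g.txt} staged={c.txt, d.txt}
After op 20 (git commit): modified={a.txt, b.txt, e.txt, f.txt, g.txt} staged={none}
After op 21 (modify c.txt): modified={a.txt, b.txt, c.txt, e.txt, f.txt, g.txt} staged={none}
After op 22 (modify d.txt): modified={a.txt, b.txt, c.txt, d.txt, e.txt, f.txt, g.txt} staged={none}
After op 23 (git add c.txt): modified={a.txt, b.txt, d.txt, e.txt, f.txt, g.txt} staged={c.txt}
After op 24 (modify c.txt): modified={a.txt, b.txt, c.txt, d.txt, e.txt, f.txt, g.txt} staged={c.txt}
After op 25 (git reset c.txt): modified={a.txt, b.txt, c.txt, d.txt, e.txt, f.txt, g.txt} staged={none}
After op 26 (git add g.txt): modified={a.txt, b.txt, c.txt, d.txt, e.txt, f.txt} staged={g.txt}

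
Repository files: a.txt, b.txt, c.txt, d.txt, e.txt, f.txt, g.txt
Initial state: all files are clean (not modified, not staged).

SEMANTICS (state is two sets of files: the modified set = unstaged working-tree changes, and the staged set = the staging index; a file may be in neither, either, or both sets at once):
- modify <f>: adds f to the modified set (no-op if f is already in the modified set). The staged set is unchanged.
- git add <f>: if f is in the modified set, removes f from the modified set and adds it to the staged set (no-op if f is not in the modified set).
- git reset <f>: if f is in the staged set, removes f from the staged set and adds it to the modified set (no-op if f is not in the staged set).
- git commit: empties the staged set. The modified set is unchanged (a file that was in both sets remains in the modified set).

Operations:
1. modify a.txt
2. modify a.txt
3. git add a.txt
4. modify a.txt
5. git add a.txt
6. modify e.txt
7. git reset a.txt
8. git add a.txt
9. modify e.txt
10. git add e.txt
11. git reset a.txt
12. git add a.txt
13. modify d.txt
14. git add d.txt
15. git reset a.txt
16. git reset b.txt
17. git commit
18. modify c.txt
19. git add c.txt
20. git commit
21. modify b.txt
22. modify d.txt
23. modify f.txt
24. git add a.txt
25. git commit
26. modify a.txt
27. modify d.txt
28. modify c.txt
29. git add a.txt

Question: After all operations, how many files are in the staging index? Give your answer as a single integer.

Answer: 1

Derivation:
After op 1 (modify a.txt): modified={a.txt} staged={none}
After op 2 (modify a.txt): modified={a.txt} staged={none}
After op 3 (git add a.txt): modified={none} staged={a.txt}
After op 4 (modify a.txt): modified={a.txt} staged={a.txt}
After op 5 (git add a.txt): modified={none} staged={a.txt}
After op 6 (modify e.txt): modified={e.txt} staged={a.txt}
After op 7 (git reset a.txt): modified={a.txt, e.txt} staged={none}
After op 8 (git add a.txt): modified={e.txt} staged={a.txt}
After op 9 (modify e.txt): modified={e.txt} staged={a.txt}
After op 10 (git add e.txt): modified={none} staged={a.txt, e.txt}
After op 11 (git reset a.txt): modified={a.txt} staged={e.txt}
After op 12 (git add a.txt): modified={none} staged={a.txt, e.txt}
After op 13 (modify d.txt): modified={d.txt} staged={a.txt, e.txt}
After op 14 (git add d.txt): modified={none} staged={a.txt, d.txt, e.txt}
After op 15 (git reset a.txt): modified={a.txt} staged={d.txt, e.txt}
After op 16 (git reset b.txt): modified={a.txt} staged={d.txt, e.txt}
After op 17 (git commit): modified={a.txt} staged={none}
After op 18 (modify c.txt): modified={a.txt, c.txt} staged={none}
After op 19 (git add c.txt): modified={a.txt} staged={c.txt}
After op 20 (git commit): modified={a.txt} staged={none}
After op 21 (modify b.txt): modified={a.txt, b.txt} staged={none}
After op 22 (modify d.txt): modified={a.txt, b.txt, d.txt} staged={none}
After op 23 (modify f.txt): modified={a.txt, b.txt, d.txt, f.txt} staged={none}
After op 24 (git add a.txt): modified={b.txt, d.txt, f.txt} staged={a.txt}
After op 25 (git commit): modified={b.txt, d.txt, f.txt} staged={none}
After op 26 (modify a.txt): modified={a.txt, b.txt, d.txt, f.txt} staged={none}
After op 27 (modify d.txt): modified={a.txt, b.txt, d.txt, f.txt} staged={none}
After op 28 (modify c.txt): modified={a.txt, b.txt, c.txt, d.txt, f.txt} staged={none}
After op 29 (git add a.txt): modified={b.txt, c.txt, d.txt, f.txt} staged={a.txt}
Final staged set: {a.txt} -> count=1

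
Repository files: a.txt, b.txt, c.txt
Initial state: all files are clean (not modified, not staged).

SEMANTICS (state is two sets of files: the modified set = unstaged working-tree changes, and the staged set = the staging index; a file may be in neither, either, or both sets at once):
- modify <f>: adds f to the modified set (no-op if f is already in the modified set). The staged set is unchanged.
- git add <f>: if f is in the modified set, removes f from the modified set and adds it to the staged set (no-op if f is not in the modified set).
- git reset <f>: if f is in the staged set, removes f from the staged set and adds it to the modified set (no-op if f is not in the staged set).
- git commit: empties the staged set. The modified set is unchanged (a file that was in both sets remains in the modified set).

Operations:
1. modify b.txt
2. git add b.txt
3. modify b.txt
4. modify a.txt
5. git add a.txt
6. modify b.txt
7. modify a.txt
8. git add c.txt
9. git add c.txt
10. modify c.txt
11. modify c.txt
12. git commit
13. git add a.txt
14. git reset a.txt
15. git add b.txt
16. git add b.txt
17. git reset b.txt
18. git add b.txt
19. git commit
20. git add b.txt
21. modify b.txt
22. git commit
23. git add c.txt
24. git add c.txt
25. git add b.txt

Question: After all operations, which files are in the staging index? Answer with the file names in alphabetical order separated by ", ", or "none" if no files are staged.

After op 1 (modify b.txt): modified={b.txt} staged={none}
After op 2 (git add b.txt): modified={none} staged={b.txt}
After op 3 (modify b.txt): modified={b.txt} staged={b.txt}
After op 4 (modify a.txt): modified={a.txt, b.txt} staged={b.txt}
After op 5 (git add a.txt): modified={b.txt} staged={a.txt, b.txt}
After op 6 (modify b.txt): modified={b.txt} staged={a.txt, b.txt}
After op 7 (modify a.txt): modified={a.txt, b.txt} staged={a.txt, b.txt}
After op 8 (git add c.txt): modified={a.txt, b.txt} staged={a.txt, b.txt}
After op 9 (git add c.txt): modified={a.txt, b.txt} staged={a.txt, b.txt}
After op 10 (modify c.txt): modified={a.txt, b.txt, c.txt} staged={a.txt, b.txt}
After op 11 (modify c.txt): modified={a.txt, b.txt, c.txt} staged={a.txt, b.txt}
After op 12 (git commit): modified={a.txt, b.txt, c.txt} staged={none}
After op 13 (git add a.txt): modified={b.txt, c.txt} staged={a.txt}
After op 14 (git reset a.txt): modified={a.txt, b.txt, c.txt} staged={none}
After op 15 (git add b.txt): modified={a.txt, c.txt} staged={b.txt}
After op 16 (git add b.txt): modified={a.txt, c.txt} staged={b.txt}
After op 17 (git reset b.txt): modified={a.txt, b.txt, c.txt} staged={none}
After op 18 (git add b.txt): modified={a.txt, c.txt} staged={b.txt}
After op 19 (git commit): modified={a.txt, c.txt} staged={none}
After op 20 (git add b.txt): modified={a.txt, c.txt} staged={none}
After op 21 (modify b.txt): modified={a.txt, b.txt, c.txt} staged={none}
After op 22 (git commit): modified={a.txt, b.txt, c.txt} staged={none}
After op 23 (git add c.txt): modified={a.txt, b.txt} staged={c.txt}
After op 24 (git add c.txt): modified={a.txt, b.txt} staged={c.txt}
After op 25 (git add b.txt): modified={a.txt} staged={b.txt, c.txt}

Answer: b.txt, c.txt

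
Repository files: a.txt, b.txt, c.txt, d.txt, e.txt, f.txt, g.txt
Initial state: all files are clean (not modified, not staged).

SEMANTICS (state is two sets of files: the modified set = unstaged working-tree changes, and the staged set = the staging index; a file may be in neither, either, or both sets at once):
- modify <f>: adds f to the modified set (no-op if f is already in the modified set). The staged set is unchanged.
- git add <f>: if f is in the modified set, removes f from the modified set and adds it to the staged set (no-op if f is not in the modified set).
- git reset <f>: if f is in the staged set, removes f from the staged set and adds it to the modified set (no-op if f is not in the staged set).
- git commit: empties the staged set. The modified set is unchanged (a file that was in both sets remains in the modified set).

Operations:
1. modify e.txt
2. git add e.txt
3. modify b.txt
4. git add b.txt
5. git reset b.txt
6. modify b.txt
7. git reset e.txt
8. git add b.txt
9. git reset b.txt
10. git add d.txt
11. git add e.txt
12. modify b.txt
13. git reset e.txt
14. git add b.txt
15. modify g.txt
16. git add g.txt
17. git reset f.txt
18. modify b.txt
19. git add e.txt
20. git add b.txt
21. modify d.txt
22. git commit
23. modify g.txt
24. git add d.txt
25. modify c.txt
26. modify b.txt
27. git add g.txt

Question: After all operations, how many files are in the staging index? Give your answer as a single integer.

Answer: 2

Derivation:
After op 1 (modify e.txt): modified={e.txt} staged={none}
After op 2 (git add e.txt): modified={none} staged={e.txt}
After op 3 (modify b.txt): modified={b.txt} staged={e.txt}
After op 4 (git add b.txt): modified={none} staged={b.txt, e.txt}
After op 5 (git reset b.txt): modified={b.txt} staged={e.txt}
After op 6 (modify b.txt): modified={b.txt} staged={e.txt}
After op 7 (git reset e.txt): modified={b.txt, e.txt} staged={none}
After op 8 (git add b.txt): modified={e.txt} staged={b.txt}
After op 9 (git reset b.txt): modified={b.txt, e.txt} staged={none}
After op 10 (git add d.txt): modified={b.txt, e.txt} staged={none}
After op 11 (git add e.txt): modified={b.txt} staged={e.txt}
After op 12 (modify b.txt): modified={b.txt} staged={e.txt}
After op 13 (git reset e.txt): modified={b.txt, e.txt} staged={none}
After op 14 (git add b.txt): modified={e.txt} staged={b.txt}
After op 15 (modify g.txt): modified={e.txt, g.txt} staged={b.txt}
After op 16 (git add g.txt): modified={e.txt} staged={b.txt, g.txt}
After op 17 (git reset f.txt): modified={e.txt} staged={b.txt, g.txt}
After op 18 (modify b.txt): modified={b.txt, e.txt} staged={b.txt, g.txt}
After op 19 (git add e.txt): modified={b.txt} staged={b.txt, e.txt, g.txt}
After op 20 (git add b.txt): modified={none} staged={b.txt, e.txt, g.txt}
After op 21 (modify d.txt): modified={d.txt} staged={b.txt, e.txt, g.txt}
After op 22 (git commit): modified={d.txt} staged={none}
After op 23 (modify g.txt): modified={d.txt, g.txt} staged={none}
After op 24 (git add d.txt): modified={g.txt} staged={d.txt}
After op 25 (modify c.txt): modified={c.txt, g.txt} staged={d.txt}
After op 26 (modify b.txt): modified={b.txt, c.txt, g.txt} staged={d.txt}
After op 27 (git add g.txt): modified={b.txt, c.txt} staged={d.txt, g.txt}
Final staged set: {d.txt, g.txt} -> count=2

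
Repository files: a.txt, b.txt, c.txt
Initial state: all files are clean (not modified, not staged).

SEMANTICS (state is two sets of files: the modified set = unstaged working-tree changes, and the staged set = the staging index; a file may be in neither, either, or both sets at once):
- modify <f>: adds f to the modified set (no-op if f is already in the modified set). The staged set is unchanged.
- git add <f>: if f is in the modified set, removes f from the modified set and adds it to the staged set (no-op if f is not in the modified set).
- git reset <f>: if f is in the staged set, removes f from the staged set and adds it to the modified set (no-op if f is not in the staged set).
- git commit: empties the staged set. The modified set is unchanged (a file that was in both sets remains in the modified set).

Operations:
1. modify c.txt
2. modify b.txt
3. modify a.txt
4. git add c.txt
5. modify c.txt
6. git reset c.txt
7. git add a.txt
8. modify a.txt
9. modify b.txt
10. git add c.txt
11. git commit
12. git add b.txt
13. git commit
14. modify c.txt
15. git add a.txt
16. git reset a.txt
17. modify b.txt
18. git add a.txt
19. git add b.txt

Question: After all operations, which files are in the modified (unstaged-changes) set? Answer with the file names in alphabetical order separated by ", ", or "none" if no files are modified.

After op 1 (modify c.txt): modified={c.txt} staged={none}
After op 2 (modify b.txt): modified={b.txt, c.txt} staged={none}
After op 3 (modify a.txt): modified={a.txt, b.txt, c.txt} staged={none}
After op 4 (git add c.txt): modified={a.txt, b.txt} staged={c.txt}
After op 5 (modify c.txt): modified={a.txt, b.txt, c.txt} staged={c.txt}
After op 6 (git reset c.txt): modified={a.txt, b.txt, c.txt} staged={none}
After op 7 (git add a.txt): modified={b.txt, c.txt} staged={a.txt}
After op 8 (modify a.txt): modified={a.txt, b.txt, c.txt} staged={a.txt}
After op 9 (modify b.txt): modified={a.txt, b.txt, c.txt} staged={a.txt}
After op 10 (git add c.txt): modified={a.txt, b.txt} staged={a.txt, c.txt}
After op 11 (git commit): modified={a.txt, b.txt} staged={none}
After op 12 (git add b.txt): modified={a.txt} staged={b.txt}
After op 13 (git commit): modified={a.txt} staged={none}
After op 14 (modify c.txt): modified={a.txt, c.txt} staged={none}
After op 15 (git add a.txt): modified={c.txt} staged={a.txt}
After op 16 (git reset a.txt): modified={a.txt, c.txt} staged={none}
After op 17 (modify b.txt): modified={a.txt, b.txt, c.txt} staged={none}
After op 18 (git add a.txt): modified={b.txt, c.txt} staged={a.txt}
After op 19 (git add b.txt): modified={c.txt} staged={a.txt, b.txt}

Answer: c.txt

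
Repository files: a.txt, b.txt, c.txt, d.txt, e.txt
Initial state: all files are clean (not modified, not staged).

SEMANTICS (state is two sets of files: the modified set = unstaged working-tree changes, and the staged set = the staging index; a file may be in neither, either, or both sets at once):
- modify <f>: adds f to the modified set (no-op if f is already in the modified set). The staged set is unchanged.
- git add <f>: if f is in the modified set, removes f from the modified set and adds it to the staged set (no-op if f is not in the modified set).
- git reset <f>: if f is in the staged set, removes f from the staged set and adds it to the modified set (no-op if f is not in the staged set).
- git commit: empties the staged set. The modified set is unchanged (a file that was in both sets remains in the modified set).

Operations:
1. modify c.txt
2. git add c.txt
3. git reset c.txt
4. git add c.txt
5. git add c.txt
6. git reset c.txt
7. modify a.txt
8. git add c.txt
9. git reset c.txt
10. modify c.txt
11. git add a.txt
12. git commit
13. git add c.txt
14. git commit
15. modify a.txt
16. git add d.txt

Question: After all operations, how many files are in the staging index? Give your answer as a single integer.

After op 1 (modify c.txt): modified={c.txt} staged={none}
After op 2 (git add c.txt): modified={none} staged={c.txt}
After op 3 (git reset c.txt): modified={c.txt} staged={none}
After op 4 (git add c.txt): modified={none} staged={c.txt}
After op 5 (git add c.txt): modified={none} staged={c.txt}
After op 6 (git reset c.txt): modified={c.txt} staged={none}
After op 7 (modify a.txt): modified={a.txt, c.txt} staged={none}
After op 8 (git add c.txt): modified={a.txt} staged={c.txt}
After op 9 (git reset c.txt): modified={a.txt, c.txt} staged={none}
After op 10 (modify c.txt): modified={a.txt, c.txt} staged={none}
After op 11 (git add a.txt): modified={c.txt} staged={a.txt}
After op 12 (git commit): modified={c.txt} staged={none}
After op 13 (git add c.txt): modified={none} staged={c.txt}
After op 14 (git commit): modified={none} staged={none}
After op 15 (modify a.txt): modified={a.txt} staged={none}
After op 16 (git add d.txt): modified={a.txt} staged={none}
Final staged set: {none} -> count=0

Answer: 0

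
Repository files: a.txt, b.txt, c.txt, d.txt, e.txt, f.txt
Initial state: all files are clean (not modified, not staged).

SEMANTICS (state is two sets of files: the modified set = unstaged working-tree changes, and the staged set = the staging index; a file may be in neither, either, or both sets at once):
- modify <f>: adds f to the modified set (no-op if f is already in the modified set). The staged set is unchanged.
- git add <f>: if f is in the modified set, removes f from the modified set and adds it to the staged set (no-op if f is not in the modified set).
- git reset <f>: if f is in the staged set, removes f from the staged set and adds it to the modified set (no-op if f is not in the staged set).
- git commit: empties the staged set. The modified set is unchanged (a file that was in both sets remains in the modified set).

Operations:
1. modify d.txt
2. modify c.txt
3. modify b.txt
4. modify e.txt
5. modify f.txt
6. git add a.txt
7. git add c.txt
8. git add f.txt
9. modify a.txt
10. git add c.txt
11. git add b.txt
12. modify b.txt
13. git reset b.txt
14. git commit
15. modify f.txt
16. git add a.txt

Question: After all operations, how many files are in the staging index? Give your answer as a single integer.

Answer: 1

Derivation:
After op 1 (modify d.txt): modified={d.txt} staged={none}
After op 2 (modify c.txt): modified={c.txt, d.txt} staged={none}
After op 3 (modify b.txt): modified={b.txt, c.txt, d.txt} staged={none}
After op 4 (modify e.txt): modified={b.txt, c.txt, d.txt, e.txt} staged={none}
After op 5 (modify f.txt): modified={b.txt, c.txt, d.txt, e.txt, f.txt} staged={none}
After op 6 (git add a.txt): modified={b.txt, c.txt, d.txt, e.txt, f.txt} staged={none}
After op 7 (git add c.txt): modified={b.txt, d.txt, e.txt, f.txt} staged={c.txt}
After op 8 (git add f.txt): modified={b.txt, d.txt, e.txt} staged={c.txt, f.txt}
After op 9 (modify a.txt): modified={a.txt, b.txt, d.txt, e.txt} staged={c.txt, f.txt}
After op 10 (git add c.txt): modified={a.txt, b.txt, d.txt, e.txt} staged={c.txt, f.txt}
After op 11 (git add b.txt): modified={a.txt, d.txt, e.txt} staged={b.txt, c.txt, f.txt}
After op 12 (modify b.txt): modified={a.txt, b.txt, d.txt, e.txt} staged={b.txt, c.txt, f.txt}
After op 13 (git reset b.txt): modified={a.txt, b.txt, d.txt, e.txt} staged={c.txt, f.txt}
After op 14 (git commit): modified={a.txt, b.txt, d.txt, e.txt} staged={none}
After op 15 (modify f.txt): modified={a.txt, b.txt, d.txt, e.txt, f.txt} staged={none}
After op 16 (git add a.txt): modified={b.txt, d.txt, e.txt, f.txt} staged={a.txt}
Final staged set: {a.txt} -> count=1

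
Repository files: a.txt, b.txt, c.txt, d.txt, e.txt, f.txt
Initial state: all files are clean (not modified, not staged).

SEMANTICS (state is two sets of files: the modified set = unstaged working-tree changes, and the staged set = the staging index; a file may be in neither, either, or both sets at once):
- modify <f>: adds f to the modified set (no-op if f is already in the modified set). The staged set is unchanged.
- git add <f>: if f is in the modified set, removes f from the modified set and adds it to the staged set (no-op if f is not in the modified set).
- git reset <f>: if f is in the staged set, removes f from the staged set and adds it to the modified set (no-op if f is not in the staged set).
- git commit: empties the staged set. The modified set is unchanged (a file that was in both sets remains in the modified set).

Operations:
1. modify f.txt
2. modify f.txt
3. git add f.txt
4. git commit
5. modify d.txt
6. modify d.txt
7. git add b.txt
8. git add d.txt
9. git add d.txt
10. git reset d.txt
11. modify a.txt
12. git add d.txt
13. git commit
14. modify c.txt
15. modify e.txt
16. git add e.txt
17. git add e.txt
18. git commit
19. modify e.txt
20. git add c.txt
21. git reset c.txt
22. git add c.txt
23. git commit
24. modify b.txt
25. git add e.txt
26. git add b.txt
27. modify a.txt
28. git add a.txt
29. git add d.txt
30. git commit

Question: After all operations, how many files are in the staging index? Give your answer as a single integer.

Answer: 0

Derivation:
After op 1 (modify f.txt): modified={f.txt} staged={none}
After op 2 (modify f.txt): modified={f.txt} staged={none}
After op 3 (git add f.txt): modified={none} staged={f.txt}
After op 4 (git commit): modified={none} staged={none}
After op 5 (modify d.txt): modified={d.txt} staged={none}
After op 6 (modify d.txt): modified={d.txt} staged={none}
After op 7 (git add b.txt): modified={d.txt} staged={none}
After op 8 (git add d.txt): modified={none} staged={d.txt}
After op 9 (git add d.txt): modified={none} staged={d.txt}
After op 10 (git reset d.txt): modified={d.txt} staged={none}
After op 11 (modify a.txt): modified={a.txt, d.txt} staged={none}
After op 12 (git add d.txt): modified={a.txt} staged={d.txt}
After op 13 (git commit): modified={a.txt} staged={none}
After op 14 (modify c.txt): modified={a.txt, c.txt} staged={none}
After op 15 (modify e.txt): modified={a.txt, c.txt, e.txt} staged={none}
After op 16 (git add e.txt): modified={a.txt, c.txt} staged={e.txt}
After op 17 (git add e.txt): modified={a.txt, c.txt} staged={e.txt}
After op 18 (git commit): modified={a.txt, c.txt} staged={none}
After op 19 (modify e.txt): modified={a.txt, c.txt, e.txt} staged={none}
After op 20 (git add c.txt): modified={a.txt, e.txt} staged={c.txt}
After op 21 (git reset c.txt): modified={a.txt, c.txt, e.txt} staged={none}
After op 22 (git add c.txt): modified={a.txt, e.txt} staged={c.txt}
After op 23 (git commit): modified={a.txt, e.txt} staged={none}
After op 24 (modify b.txt): modified={a.txt, b.txt, e.txt} staged={none}
After op 25 (git add e.txt): modified={a.txt, b.txt} staged={e.txt}
After op 26 (git add b.txt): modified={a.txt} staged={b.txt, e.txt}
After op 27 (modify a.txt): modified={a.txt} staged={b.txt, e.txt}
After op 28 (git add a.txt): modified={none} staged={a.txt, b.txt, e.txt}
After op 29 (git add d.txt): modified={none} staged={a.txt, b.txt, e.txt}
After op 30 (git commit): modified={none} staged={none}
Final staged set: {none} -> count=0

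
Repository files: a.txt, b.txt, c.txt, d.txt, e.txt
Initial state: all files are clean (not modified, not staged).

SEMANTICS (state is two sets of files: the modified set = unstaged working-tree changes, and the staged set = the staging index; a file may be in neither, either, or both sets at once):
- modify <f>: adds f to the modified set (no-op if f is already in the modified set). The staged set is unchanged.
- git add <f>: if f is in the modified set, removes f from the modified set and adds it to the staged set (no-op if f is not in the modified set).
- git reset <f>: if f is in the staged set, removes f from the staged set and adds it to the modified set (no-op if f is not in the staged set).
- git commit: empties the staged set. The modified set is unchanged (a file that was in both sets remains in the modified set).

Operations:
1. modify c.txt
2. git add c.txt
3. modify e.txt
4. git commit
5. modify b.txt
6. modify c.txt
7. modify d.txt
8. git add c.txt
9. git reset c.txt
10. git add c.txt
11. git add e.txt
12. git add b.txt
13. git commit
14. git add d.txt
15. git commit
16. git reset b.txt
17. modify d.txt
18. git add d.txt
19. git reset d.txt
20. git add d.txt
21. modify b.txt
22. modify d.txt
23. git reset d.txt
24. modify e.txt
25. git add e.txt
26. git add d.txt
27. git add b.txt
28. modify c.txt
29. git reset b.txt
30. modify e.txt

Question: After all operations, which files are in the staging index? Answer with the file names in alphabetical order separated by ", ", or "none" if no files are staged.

Answer: d.txt, e.txt

Derivation:
After op 1 (modify c.txt): modified={c.txt} staged={none}
After op 2 (git add c.txt): modified={none} staged={c.txt}
After op 3 (modify e.txt): modified={e.txt} staged={c.txt}
After op 4 (git commit): modified={e.txt} staged={none}
After op 5 (modify b.txt): modified={b.txt, e.txt} staged={none}
After op 6 (modify c.txt): modified={b.txt, c.txt, e.txt} staged={none}
After op 7 (modify d.txt): modified={b.txt, c.txt, d.txt, e.txt} staged={none}
After op 8 (git add c.txt): modified={b.txt, d.txt, e.txt} staged={c.txt}
After op 9 (git reset c.txt): modified={b.txt, c.txt, d.txt, e.txt} staged={none}
After op 10 (git add c.txt): modified={b.txt, d.txt, e.txt} staged={c.txt}
After op 11 (git add e.txt): modified={b.txt, d.txt} staged={c.txt, e.txt}
After op 12 (git add b.txt): modified={d.txt} staged={b.txt, c.txt, e.txt}
After op 13 (git commit): modified={d.txt} staged={none}
After op 14 (git add d.txt): modified={none} staged={d.txt}
After op 15 (git commit): modified={none} staged={none}
After op 16 (git reset b.txt): modified={none} staged={none}
After op 17 (modify d.txt): modified={d.txt} staged={none}
After op 18 (git add d.txt): modified={none} staged={d.txt}
After op 19 (git reset d.txt): modified={d.txt} staged={none}
After op 20 (git add d.txt): modified={none} staged={d.txt}
After op 21 (modify b.txt): modified={b.txt} staged={d.txt}
After op 22 (modify d.txt): modified={b.txt, d.txt} staged={d.txt}
After op 23 (git reset d.txt): modified={b.txt, d.txt} staged={none}
After op 24 (modify e.txt): modified={b.txt, d.txt, e.txt} staged={none}
After op 25 (git add e.txt): modified={b.txt, d.txt} staged={e.txt}
After op 26 (git add d.txt): modified={b.txt} staged={d.txt, e.txt}
After op 27 (git add b.txt): modified={none} staged={b.txt, d.txt, e.txt}
After op 28 (modify c.txt): modified={c.txt} staged={b.txt, d.txt, e.txt}
After op 29 (git reset b.txt): modified={b.txt, c.txt} staged={d.txt, e.txt}
After op 30 (modify e.txt): modified={b.txt, c.txt, e.txt} staged={d.txt, e.txt}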